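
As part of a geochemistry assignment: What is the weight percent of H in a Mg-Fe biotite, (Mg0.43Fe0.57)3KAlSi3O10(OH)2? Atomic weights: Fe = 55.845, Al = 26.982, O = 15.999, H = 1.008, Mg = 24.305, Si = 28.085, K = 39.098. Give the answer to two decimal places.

0.43 wt%

M((Mg0.43Fe0.57)3KAlSi3O10(OH)2) = 471.187 g/mol.
H contributes 2 × 1.008 = 2.016 g per mole.
2.016/471.187 = 0.0043 → 0.43%.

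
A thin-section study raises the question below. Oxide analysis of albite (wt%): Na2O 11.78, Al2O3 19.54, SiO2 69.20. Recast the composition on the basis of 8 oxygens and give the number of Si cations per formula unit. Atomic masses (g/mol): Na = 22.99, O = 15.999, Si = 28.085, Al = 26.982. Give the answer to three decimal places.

11.78 wt% Na2O ÷ 61.979 g/mol = 0.19006 mol, giving 0.38012 Na and 0.19006 O.
19.54 wt% Al2O3 ÷ 101.961 g/mol = 0.19164 mol, giving 0.38328 Al and 0.57492 O.
69.20 wt% SiO2 ÷ 60.083 g/mol = 1.15174 mol, giving 1.15174 Si and 2.30348 O.
Oxygen sums to 3.06846; scaling by 8/3.06846 = 2.60717 puts the formula on 8 O.
Si: 1.15174 × 2.60717 = 3.003 atoms per formula unit.

3.003 Si apfu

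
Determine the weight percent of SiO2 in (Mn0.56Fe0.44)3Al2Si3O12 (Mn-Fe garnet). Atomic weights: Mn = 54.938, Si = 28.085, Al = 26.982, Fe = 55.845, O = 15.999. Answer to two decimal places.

36.32 wt%

Molar mass of (Mn0.56Fe0.44)3Al2Si3O12 = 1.68·54.938 + 1.32·55.845 + 2·26.982 + 3·28.085 + 12·15.999 = 496.218 g/mol.
Each formula unit contains 3 Si, equivalent to 3/1 = 3.0000 mol SiO2.
M(SiO2) = 1×28.085 + 2×15.999 = 60.083 g/mol.
Mass of SiO2 per formula unit = 3.0000 × 60.083 = 180.249 g.
SiO2 wt% = 180.249 / 496.218 × 100 = 36.32%.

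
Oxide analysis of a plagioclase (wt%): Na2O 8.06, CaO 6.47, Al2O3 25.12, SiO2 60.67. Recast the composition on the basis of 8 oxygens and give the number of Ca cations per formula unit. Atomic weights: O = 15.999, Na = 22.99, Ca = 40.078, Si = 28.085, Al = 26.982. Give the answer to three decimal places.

8.06 wt% Na2O ÷ 61.979 g/mol = 0.13004 mol, giving 0.26008 Na and 0.13004 O.
6.47 wt% CaO ÷ 56.077 g/mol = 0.11538 mol, giving 0.11538 Ca and 0.11538 O.
25.12 wt% Al2O3 ÷ 101.961 g/mol = 0.24637 mol, giving 0.49274 Al and 0.73911 O.
60.67 wt% SiO2 ÷ 60.083 g/mol = 1.00977 mol, giving 1.00977 Si and 2.01954 O.
Oxygen sums to 3.00407; scaling by 8/3.00407 = 2.66305 puts the formula on 8 O.
Ca: 0.11538 × 2.66305 = 0.307 atoms per formula unit.

0.307 Ca apfu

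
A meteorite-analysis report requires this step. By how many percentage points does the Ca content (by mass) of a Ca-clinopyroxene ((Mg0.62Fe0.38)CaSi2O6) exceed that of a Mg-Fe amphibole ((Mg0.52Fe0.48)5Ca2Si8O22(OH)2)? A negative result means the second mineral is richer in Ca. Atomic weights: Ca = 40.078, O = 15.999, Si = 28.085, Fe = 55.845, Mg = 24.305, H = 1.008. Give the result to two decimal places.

8.51 percentage points

M((Mg0.62Fe0.38)CaSi2O6) = 228.532 g/mol, so wt% Ca = 40.078/228.532 × 100 = 17.54%.
M((Mg0.52Fe0.48)5Ca2Si8O22(OH)2) = 888.049 g/mol, so wt% Ca = 80.156/888.049 × 100 = 9.03%.
17.54 − 9.03 = 8.51 pp.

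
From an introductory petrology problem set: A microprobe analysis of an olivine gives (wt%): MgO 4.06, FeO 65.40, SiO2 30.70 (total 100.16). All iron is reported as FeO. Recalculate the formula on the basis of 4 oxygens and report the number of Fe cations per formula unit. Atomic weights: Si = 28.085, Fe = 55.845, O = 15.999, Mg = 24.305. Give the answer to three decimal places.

4.06 wt% MgO ÷ 40.304 g/mol = 0.10073 mol, giving 0.10073 Mg and 0.10073 O.
65.40 wt% FeO ÷ 71.844 g/mol = 0.91031 mol, giving 0.91031 Fe and 0.91031 O.
30.70 wt% SiO2 ÷ 60.083 g/mol = 0.51096 mol, giving 0.51096 Si and 1.02192 O.
Oxygen sums to 2.03296; scaling by 4/2.03296 = 1.96757 puts the formula on 4 O.
Fe: 0.91031 × 1.96757 = 1.791 atoms per formula unit.

1.791 Fe apfu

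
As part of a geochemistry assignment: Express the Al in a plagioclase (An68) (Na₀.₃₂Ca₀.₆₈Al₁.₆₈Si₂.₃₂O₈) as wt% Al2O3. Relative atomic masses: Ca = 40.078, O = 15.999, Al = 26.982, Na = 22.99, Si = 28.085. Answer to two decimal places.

31.36 wt%

Molar mass of Na₀.₃₂Ca₀.₆₈Al₁.₆₈Si₂.₃₂O₈ = 0.32×22.99 + 0.68×40.078 + 1.68×26.982 + 2.32×28.085 + 8×15.999 = 273.089 g/mol.
Each formula unit contains 1.68 Al, equivalent to 1.68/2 = 0.8400 mol Al2O3.
M(Al2O3) = 2×26.982 + 3×15.999 = 101.961 g/mol.
Mass of Al2O3 per formula unit = 0.8400 × 101.961 = 85.647 g.
Al2O3 wt% = 85.647 / 273.089 × 100 = 31.36%.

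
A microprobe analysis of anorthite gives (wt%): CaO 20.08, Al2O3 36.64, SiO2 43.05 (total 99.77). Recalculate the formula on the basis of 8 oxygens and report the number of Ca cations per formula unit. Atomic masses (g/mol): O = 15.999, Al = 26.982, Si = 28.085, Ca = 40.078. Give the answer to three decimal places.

0.998 Ca apfu

CaO (M=56.077): mol = 0.35808; Ca = 0.35808, O = 0.35808.
Al2O3 (M=101.961): mol = 0.35935; Al = 0.71870, O = 1.07805.
SiO2 (M=60.083): mol = 0.71651; Si = 0.71651, O = 1.43302.
ΣO = 2.86915; factor = 8/ΣO = 2.78828.
Ca apfu = 0.35808 × 2.78828 = 0.998.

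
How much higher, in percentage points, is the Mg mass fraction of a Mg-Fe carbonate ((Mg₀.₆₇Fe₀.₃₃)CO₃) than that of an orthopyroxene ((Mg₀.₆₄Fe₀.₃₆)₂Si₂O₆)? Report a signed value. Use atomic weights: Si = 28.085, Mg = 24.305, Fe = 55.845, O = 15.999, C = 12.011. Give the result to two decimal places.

3.27 percentage points

M((Mg₀.₆₇Fe₀.₃₃)CO₃) = 94.721 g/mol, so wt% Mg = 16.284/94.721 × 100 = 17.19%.
M((Mg₀.₆₄Fe₀.₃₆)₂Si₂O₆) = 223.483 g/mol, so wt% Mg = 31.110/223.483 × 100 = 13.92%.
17.19 − 13.92 = 3.27 pp.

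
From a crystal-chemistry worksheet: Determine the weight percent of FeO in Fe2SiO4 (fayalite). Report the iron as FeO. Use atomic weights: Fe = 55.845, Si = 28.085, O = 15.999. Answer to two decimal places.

Molar mass of Fe2SiO4 = 2·55.845 + 1·28.085 + 4·15.999 = 203.771 g/mol.
Each formula unit contains 2 Fe, equivalent to 2/1 = 2.0000 mol FeO.
M(FeO) = 1×55.845 + 1×15.999 = 71.844 g/mol.
Mass of FeO per formula unit = 2.0000 × 71.844 = 143.688 g.
FeO wt% = 143.688 / 203.771 × 100 = 70.51%.

70.51 wt%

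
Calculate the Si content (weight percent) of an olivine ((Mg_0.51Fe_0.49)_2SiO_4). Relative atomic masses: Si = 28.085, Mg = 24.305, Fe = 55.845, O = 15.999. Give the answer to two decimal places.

Formula mass = 1.02×24.305 + 0.98×55.845 + 1×28.085 + 4×15.999 = 171.600 g/mol, of which 28.085 g is Si.
So Si makes up 28.085/171.600 = 0.1637 of the mass, i.e. 16.37%.

16.37 weight percent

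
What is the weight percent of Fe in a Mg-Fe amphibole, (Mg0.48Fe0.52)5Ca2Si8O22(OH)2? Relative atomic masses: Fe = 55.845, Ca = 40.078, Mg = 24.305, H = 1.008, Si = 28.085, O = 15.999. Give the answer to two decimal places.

M((Mg0.48Fe0.52)5Ca2Si8O22(OH)2) = 894.357 g/mol.
Fe contributes 2.60 × 55.845 = 145.197 g per mole.
145.197/894.357 = 0.1623 → 16.23%.

16.23 weight percent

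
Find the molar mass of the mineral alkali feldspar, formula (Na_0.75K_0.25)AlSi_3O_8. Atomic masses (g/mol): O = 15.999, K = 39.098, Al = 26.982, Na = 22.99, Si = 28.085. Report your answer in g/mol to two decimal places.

266.25 g/mol

The formula mass is the sum 0.75·22.99 + 0.25·39.098 + 1·26.982 + 3·28.085 + 8·15.999.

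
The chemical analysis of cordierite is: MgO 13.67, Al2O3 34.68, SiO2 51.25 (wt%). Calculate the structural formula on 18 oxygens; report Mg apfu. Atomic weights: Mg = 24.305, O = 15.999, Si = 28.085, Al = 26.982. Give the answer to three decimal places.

13.67 wt% MgO ÷ 40.304 g/mol = 0.33917 mol, giving 0.33917 Mg and 0.33917 O.
34.68 wt% Al2O3 ÷ 101.961 g/mol = 0.34013 mol, giving 0.68026 Al and 1.02039 O.
51.25 wt% SiO2 ÷ 60.083 g/mol = 0.85299 mol, giving 0.85299 Si and 1.70598 O.
Oxygen sums to 3.06554; scaling by 18/3.06554 = 5.87172 puts the formula on 18 O.
Mg: 0.33917 × 5.87172 = 1.992 atoms per formula unit.

1.992 Mg apfu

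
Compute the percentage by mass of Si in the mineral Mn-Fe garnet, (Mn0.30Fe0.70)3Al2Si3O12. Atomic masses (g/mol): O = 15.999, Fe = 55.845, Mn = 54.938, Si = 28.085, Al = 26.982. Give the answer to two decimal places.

16.96 mass %

Formula mass = 0.90×54.938 + 2.10×55.845 + 2×26.982 + 3×28.085 + 12×15.999 = 496.926 g/mol, of which 84.255 g is Si.
So Si makes up 84.255/496.926 = 0.1696 of the mass, i.e. 16.96%.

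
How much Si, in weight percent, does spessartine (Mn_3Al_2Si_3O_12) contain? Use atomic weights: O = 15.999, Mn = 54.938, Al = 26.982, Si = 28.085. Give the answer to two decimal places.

17.02 weight percent

M(Mn_3Al_2Si_3O_12) = 495.021 g/mol.
Si contributes 3 × 28.085 = 84.255 g per mole.
84.255/495.021 = 0.1702 → 17.02%.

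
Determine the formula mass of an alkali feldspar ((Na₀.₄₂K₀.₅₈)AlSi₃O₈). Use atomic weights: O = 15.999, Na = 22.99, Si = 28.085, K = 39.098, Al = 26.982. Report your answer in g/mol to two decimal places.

271.56 g/mol

The formula mass is the sum 0.42*22.99 + 0.58*39.098 + 1*26.982 + 3*28.085 + 8*15.999.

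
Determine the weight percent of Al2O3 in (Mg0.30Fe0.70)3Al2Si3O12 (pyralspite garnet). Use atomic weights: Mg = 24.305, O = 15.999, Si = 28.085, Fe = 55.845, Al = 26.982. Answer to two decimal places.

21.72 wt%

Molar mass of (Mg0.30Fe0.70)3Al2Si3O12 = 0.90*24.305 + 2.10*55.845 + 2*26.982 + 3*28.085 + 12*15.999 = 469.356 g/mol.
Each formula unit contains 2 Al, equivalent to 2/2 = 1.0000 mol Al2O3.
M(Al2O3) = 2×26.982 + 3×15.999 = 101.961 g/mol.
Mass of Al2O3 per formula unit = 1.0000 × 101.961 = 101.961 g.
Al2O3 wt% = 101.961 / 469.356 × 100 = 21.72%.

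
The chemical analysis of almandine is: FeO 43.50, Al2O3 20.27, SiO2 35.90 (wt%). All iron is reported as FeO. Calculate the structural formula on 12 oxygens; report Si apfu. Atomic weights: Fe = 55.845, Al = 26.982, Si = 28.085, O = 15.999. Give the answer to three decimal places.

FeO (M=71.844): mol = 0.60548; Fe = 0.60548, O = 0.60548.
Al2O3 (M=101.961): mol = 0.19880; Al = 0.39760, O = 0.59640.
SiO2 (M=60.083): mol = 0.59751; Si = 0.59751, O = 1.19502.
ΣO = 2.39690; factor = 12/ΣO = 5.00647.
Si apfu = 0.59751 × 5.00647 = 2.991.

2.991 Si apfu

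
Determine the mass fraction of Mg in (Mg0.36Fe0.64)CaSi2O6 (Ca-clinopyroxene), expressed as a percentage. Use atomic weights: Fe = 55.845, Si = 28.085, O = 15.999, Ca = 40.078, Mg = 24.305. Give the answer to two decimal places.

3.70 wt%

Molar mass of (Mg0.36Fe0.64)CaSi2O6: 0.36·24.305 + 0.64·55.845 + 1·40.078 + 2·28.085 + 6·15.999 = 236.733 g/mol.
Mass of Mg per formula unit: 0.36 × 24.305 = 8.750 g.
Weight fraction Mg = 8.750 / 236.733 = 0.0370.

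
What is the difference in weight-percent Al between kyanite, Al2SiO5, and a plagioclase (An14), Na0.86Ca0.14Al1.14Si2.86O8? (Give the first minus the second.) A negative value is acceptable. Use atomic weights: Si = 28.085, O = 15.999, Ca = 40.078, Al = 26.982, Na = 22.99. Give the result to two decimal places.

Al in Al2SiO5: molar mass 162.044 g/mol; 2×26.982 = 53.964 g → 33.30 wt%.
Al in Na0.86Ca0.14Al1.14Si2.86O8: molar mass 264.457 g/mol; 1.14×26.982 = 30.759 g → 11.63 wt%.
Difference = 33.30 − 11.63 = 21.67 percentage points.

21.67 percentage points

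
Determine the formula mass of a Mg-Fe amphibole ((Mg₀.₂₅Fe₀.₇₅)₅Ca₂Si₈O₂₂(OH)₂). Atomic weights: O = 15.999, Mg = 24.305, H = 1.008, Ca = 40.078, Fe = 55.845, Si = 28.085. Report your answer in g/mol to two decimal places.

930.63 g/mol

The formula mass is the sum 1.25(24.305) + 3.75(55.845) + 2(40.078) + 8(28.085) + 24(15.999) + 2(1.008).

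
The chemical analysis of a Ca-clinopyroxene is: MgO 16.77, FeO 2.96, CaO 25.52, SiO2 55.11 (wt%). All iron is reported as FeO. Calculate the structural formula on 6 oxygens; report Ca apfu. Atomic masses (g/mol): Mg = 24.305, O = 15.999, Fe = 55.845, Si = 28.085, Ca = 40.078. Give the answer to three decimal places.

0.994 Ca apfu

16.77 wt% MgO ÷ 40.304 g/mol = 0.41609 mol, giving 0.41609 Mg and 0.41609 O.
2.96 wt% FeO ÷ 71.844 g/mol = 0.04120 mol, giving 0.04120 Fe and 0.04120 O.
25.52 wt% CaO ÷ 56.077 g/mol = 0.45509 mol, giving 0.45509 Ca and 0.45509 O.
55.11 wt% SiO2 ÷ 60.083 g/mol = 0.91723 mol, giving 0.91723 Si and 1.83446 O.
Oxygen sums to 2.74684; scaling by 6/2.74684 = 2.18433 puts the formula on 6 O.
Ca: 0.45509 × 2.18433 = 0.994 atoms per formula unit.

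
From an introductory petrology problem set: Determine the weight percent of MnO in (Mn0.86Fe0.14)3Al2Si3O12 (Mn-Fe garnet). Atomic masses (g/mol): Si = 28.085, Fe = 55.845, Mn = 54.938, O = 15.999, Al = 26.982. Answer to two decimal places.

Molar mass of (Mn0.86Fe0.14)3Al2Si3O12 = 2.58×54.938 + 0.42×55.845 + 2×26.982 + 3×28.085 + 12×15.999 = 495.402 g/mol.
Each formula unit contains 2.58 Mn, equivalent to 2.58/1 = 2.5800 mol MnO.
M(MnO) = 1×54.938 + 1×15.999 = 70.937 g/mol.
Mass of MnO per formula unit = 2.5800 × 70.937 = 183.017 g.
MnO wt% = 183.017 / 495.402 × 100 = 36.94%.

36.94 wt%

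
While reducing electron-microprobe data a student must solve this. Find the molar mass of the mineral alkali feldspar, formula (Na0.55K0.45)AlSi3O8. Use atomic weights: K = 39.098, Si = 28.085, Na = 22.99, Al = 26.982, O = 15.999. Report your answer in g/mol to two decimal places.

269.47 g/mol

M = 0.55·22.99 + 0.45·39.098 + 1·26.982 + 3·28.085 + 8·15.999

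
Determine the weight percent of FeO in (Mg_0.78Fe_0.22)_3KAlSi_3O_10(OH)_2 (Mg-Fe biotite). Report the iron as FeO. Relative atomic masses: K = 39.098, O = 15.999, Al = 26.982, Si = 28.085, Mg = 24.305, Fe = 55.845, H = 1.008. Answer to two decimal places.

10.82 wt%

Formula mass = 438.070 g/mol.
0.66 Fe → 0.6600 mol FeO per formula unit; M(FeO) = 71.844, so FeO mass = 47.417 g.
47.417/438.070 × 100 = 10.82 wt%.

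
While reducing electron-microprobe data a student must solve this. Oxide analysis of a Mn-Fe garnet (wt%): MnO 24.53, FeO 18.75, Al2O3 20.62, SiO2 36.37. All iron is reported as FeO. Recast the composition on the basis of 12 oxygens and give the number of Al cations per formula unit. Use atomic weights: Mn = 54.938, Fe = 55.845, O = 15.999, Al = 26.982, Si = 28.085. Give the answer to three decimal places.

MnO (M=70.937): mol = 0.34580; Mn = 0.34580, O = 0.34580.
FeO (M=71.844): mol = 0.26098; Fe = 0.26098, O = 0.26098.
Al2O3 (M=101.961): mol = 0.20223; Al = 0.40446, O = 0.60669.
SiO2 (M=60.083): mol = 0.60533; Si = 0.60533, O = 1.21066.
ΣO = 2.42413; factor = 12/ΣO = 4.95023.
Al apfu = 0.40446 × 4.95023 = 2.002.

2.002 Al apfu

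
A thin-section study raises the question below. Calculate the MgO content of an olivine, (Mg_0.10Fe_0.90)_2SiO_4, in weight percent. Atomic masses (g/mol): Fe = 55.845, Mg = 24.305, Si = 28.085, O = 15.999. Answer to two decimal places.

Formula mass = 197.463 g/mol.
0.20 Mg → 0.2000 mol MgO per formula unit; M(MgO) = 40.304, so MgO mass = 8.061 g.
8.061/197.463 × 100 = 4.08 wt%.

4.08 wt%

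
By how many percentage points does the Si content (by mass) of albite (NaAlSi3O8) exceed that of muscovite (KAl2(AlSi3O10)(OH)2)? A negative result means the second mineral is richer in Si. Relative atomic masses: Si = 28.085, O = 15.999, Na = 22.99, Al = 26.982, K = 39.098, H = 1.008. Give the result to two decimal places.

10.98 percentage points

M(NaAlSi3O8) = 262.219 g/mol, so wt% Si = 84.255/262.219 × 100 = 32.13%.
M(KAl2(AlSi3O10)(OH)2) = 398.303 g/mol, so wt% Si = 84.255/398.303 × 100 = 21.15%.
32.13 − 21.15 = 10.98 pp.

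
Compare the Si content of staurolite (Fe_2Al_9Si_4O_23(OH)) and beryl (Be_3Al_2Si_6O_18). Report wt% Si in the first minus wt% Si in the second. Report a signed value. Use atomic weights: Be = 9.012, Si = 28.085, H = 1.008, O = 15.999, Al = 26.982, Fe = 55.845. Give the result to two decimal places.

-18.16 percentage points

First mineral: 112.340 g Si in 851.852 g formula = 13.19 wt% Si.
Second mineral: 168.510 g Si in 537.492 g formula = 31.35 wt% Si.
13.19% − 31.35% gives a difference of -18.16 percentage points.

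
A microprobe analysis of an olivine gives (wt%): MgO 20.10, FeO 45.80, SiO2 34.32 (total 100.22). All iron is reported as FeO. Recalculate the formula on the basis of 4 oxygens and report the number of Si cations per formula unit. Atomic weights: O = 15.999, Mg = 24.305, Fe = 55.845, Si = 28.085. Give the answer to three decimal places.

1.003 Si apfu

20.10 wt% MgO ÷ 40.304 g/mol = 0.49871 mol, giving 0.49871 Mg and 0.49871 O.
45.80 wt% FeO ÷ 71.844 g/mol = 0.63749 mol, giving 0.63749 Fe and 0.63749 O.
34.32 wt% SiO2 ÷ 60.083 g/mol = 0.57121 mol, giving 0.57121 Si and 1.14242 O.
Oxygen sums to 2.27862; scaling by 4/2.27862 = 1.75545 puts the formula on 4 O.
Si: 0.57121 × 1.75545 = 1.003 atoms per formula unit.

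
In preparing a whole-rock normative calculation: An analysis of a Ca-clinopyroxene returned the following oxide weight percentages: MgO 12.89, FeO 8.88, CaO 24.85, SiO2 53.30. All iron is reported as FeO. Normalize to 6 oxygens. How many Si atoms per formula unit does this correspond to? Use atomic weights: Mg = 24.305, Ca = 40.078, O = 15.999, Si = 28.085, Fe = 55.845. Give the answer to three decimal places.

12.89 wt% MgO ÷ 40.304 g/mol = 0.31982 mol, giving 0.31982 Mg and 0.31982 O.
8.88 wt% FeO ÷ 71.844 g/mol = 0.12360 mol, giving 0.12360 Fe and 0.12360 O.
24.85 wt% CaO ÷ 56.077 g/mol = 0.44314 mol, giving 0.44314 Ca and 0.44314 O.
53.30 wt% SiO2 ÷ 60.083 g/mol = 0.88711 mol, giving 0.88711 Si and 1.77422 O.
Oxygen sums to 2.66078; scaling by 6/2.66078 = 2.25498 puts the formula on 6 O.
Si: 0.88711 × 2.25498 = 2.000 atoms per formula unit.

2.000 Si apfu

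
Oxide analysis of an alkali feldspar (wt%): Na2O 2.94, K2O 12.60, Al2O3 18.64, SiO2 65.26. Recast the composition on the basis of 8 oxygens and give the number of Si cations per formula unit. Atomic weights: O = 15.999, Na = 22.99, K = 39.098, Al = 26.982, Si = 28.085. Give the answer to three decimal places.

2.994 Si apfu

Na2O (M=61.979): mol = 0.04744; Na = 0.09488, O = 0.04744.
K2O (M=94.195): mol = 0.13377; K = 0.26754, O = 0.13377.
Al2O3 (M=101.961): mol = 0.18281; Al = 0.36562, O = 0.54843.
SiO2 (M=60.083): mol = 1.08616; Si = 1.08616, O = 2.17232.
ΣO = 2.90196; factor = 8/ΣO = 2.75676.
Si apfu = 1.08616 × 2.75676 = 2.994.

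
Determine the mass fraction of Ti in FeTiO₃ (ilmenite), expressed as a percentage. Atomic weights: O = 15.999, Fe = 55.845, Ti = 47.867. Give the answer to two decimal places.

31.55 weight percent

Formula mass = 1·55.845 + 1·47.867 + 3·15.999 = 151.709 g/mol, of which 47.867 g is Ti.
So Ti makes up 47.867/151.709 = 0.3155 of the mass, i.e. 31.55%.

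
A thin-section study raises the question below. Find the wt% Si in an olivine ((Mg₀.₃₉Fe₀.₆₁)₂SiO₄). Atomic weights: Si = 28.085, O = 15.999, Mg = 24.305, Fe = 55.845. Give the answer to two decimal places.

Formula mass = 0.78×24.305 + 1.22×55.845 + 1×28.085 + 4×15.999 = 179.170 g/mol, of which 28.085 g is Si.
So Si makes up 28.085/179.170 = 0.1568 of the mass, i.e. 15.68%.

15.68 mass %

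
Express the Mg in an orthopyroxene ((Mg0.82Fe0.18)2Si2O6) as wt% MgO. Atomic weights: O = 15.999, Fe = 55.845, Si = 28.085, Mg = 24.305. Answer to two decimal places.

31.16 wt%

Molar mass of (Mg0.82Fe0.18)2Si2O6 = 1.64·24.305 + 0.36·55.845 + 2·28.085 + 6·15.999 = 212.128 g/mol.
Each formula unit contains 1.64 Mg, equivalent to 1.64/1 = 1.6400 mol MgO.
M(MgO) = 1×24.305 + 1×15.999 = 40.304 g/mol.
Mass of MgO per formula unit = 1.6400 × 40.304 = 66.099 g.
MgO wt% = 66.099 / 212.128 × 100 = 31.16%.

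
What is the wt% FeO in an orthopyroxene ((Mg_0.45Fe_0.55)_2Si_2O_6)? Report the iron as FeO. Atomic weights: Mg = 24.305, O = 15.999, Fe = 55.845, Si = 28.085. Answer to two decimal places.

Formula mass = 235.468 g/mol.
1.10 Fe → 1.1000 mol FeO per formula unit; M(FeO) = 71.844, so FeO mass = 79.028 g.
79.028/235.468 × 100 = 33.56 wt%.

33.56 wt%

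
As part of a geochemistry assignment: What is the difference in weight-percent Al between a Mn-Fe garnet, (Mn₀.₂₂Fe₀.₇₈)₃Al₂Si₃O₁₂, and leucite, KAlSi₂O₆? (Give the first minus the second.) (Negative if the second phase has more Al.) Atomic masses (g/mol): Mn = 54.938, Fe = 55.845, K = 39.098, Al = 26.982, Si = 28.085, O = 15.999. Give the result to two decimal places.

-1.51 percentage points

Al in (Mn₀.₂₂Fe₀.₇₈)₃Al₂Si₃O₁₂: molar mass 497.143 g/mol; 2×26.982 = 53.964 g → 10.85 wt%.
Al in KAlSi₂O₆: molar mass 218.244 g/mol; 1×26.982 = 26.982 g → 12.36 wt%.
Difference = 10.85 − 12.36 = -1.51 percentage points.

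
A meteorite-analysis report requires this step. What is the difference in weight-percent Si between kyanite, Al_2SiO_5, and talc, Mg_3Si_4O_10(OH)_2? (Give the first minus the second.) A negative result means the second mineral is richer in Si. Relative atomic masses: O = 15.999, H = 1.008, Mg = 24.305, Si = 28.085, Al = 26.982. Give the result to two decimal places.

Si in Al_2SiO_5: molar mass 162.044 g/mol; 1×28.085 = 28.085 g → 17.33 wt%.
Si in Mg_3Si_4O_10(OH)_2: molar mass 379.259 g/mol; 4×28.085 = 112.340 g → 29.62 wt%.
Difference = 17.33 − 29.62 = -12.29 percentage points.

-12.29 percentage points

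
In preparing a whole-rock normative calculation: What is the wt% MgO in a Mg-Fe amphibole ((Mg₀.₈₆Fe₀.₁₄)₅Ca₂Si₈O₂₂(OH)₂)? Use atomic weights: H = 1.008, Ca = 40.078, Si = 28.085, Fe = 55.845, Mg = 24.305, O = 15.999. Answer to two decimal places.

M((Mg₀.₈₆Fe₀.₁₄)₅Ca₂Si₈O₂₂(OH)₂) = 834.431 g/mol; M(MgO) = 40.304 g/mol.
Moles MgO per formula unit = 4.30 Mg ÷ 1 = 4.3000.
MgO fraction = (4.3000 × 40.304) / 834.431 = 173.307/834.431 = 0.2077.

20.77 wt%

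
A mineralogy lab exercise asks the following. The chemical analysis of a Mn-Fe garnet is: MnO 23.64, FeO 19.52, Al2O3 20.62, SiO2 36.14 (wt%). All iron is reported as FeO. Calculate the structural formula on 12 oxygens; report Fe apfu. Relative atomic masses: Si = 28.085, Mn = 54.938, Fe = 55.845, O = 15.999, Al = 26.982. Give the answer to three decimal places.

1.350 Fe apfu

MnO (M=70.937): mol = 0.33325; Mn = 0.33325, O = 0.33325.
FeO (M=71.844): mol = 0.27170; Fe = 0.27170, O = 0.27170.
Al2O3 (M=101.961): mol = 0.20223; Al = 0.40446, O = 0.60669.
SiO2 (M=60.083): mol = 0.60150; Si = 0.60150, O = 1.20300.
ΣO = 2.41464; factor = 12/ΣO = 4.96968.
Fe apfu = 0.27170 × 4.96968 = 1.350.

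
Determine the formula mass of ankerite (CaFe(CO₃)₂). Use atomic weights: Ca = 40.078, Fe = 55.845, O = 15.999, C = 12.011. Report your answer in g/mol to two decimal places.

The formula mass is the sum 1*40.078 + 1*55.845 + 2*12.011 + 6*15.999.

215.94 g/mol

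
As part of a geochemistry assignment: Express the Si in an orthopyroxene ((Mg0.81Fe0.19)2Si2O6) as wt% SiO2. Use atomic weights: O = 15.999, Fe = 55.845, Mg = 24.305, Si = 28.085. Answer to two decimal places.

Formula mass = 212.759 g/mol.
2 Si → 2.0000 mol SiO2 per formula unit; M(SiO2) = 60.083, so SiO2 mass = 120.166 g.
120.166/212.759 × 100 = 56.48 wt%.

56.48 wt%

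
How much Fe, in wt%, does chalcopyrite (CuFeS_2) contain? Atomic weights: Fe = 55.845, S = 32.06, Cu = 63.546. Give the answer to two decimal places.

30.43 wt%

M(CuFeS_2) = 183.511 g/mol.
Fe contributes 1 × 55.845 = 55.845 g per mole.
55.845/183.511 = 0.3043 → 30.43%.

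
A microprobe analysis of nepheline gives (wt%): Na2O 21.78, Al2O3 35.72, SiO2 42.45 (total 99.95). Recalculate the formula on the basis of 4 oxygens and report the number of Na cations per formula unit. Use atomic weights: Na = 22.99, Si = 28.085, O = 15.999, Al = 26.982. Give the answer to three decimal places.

Na2O (M=61.979): mol = 0.35141; Na = 0.70282, O = 0.35141.
Al2O3 (M=101.961): mol = 0.35033; Al = 0.70066, O = 1.05099.
SiO2 (M=60.083): mol = 0.70652; Si = 0.70652, O = 1.41304.
ΣO = 2.81544; factor = 4/ΣO = 1.42074.
Na apfu = 0.70282 × 1.42074 = 0.999.

0.999 Na apfu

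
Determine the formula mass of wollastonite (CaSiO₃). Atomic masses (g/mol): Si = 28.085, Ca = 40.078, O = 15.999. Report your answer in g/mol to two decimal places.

M = 1(40.078) + 1(28.085) + 3(15.999)

116.16 g/mol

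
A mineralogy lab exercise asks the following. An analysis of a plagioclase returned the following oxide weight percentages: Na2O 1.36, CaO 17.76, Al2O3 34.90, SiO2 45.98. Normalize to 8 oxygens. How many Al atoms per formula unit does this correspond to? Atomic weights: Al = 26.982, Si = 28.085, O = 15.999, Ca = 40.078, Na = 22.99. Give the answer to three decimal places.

1.36 wt% Na2O ÷ 61.979 g/mol = 0.02194 mol, giving 0.04388 Na and 0.02194 O.
17.76 wt% CaO ÷ 56.077 g/mol = 0.31671 mol, giving 0.31671 Ca and 0.31671 O.
34.90 wt% Al2O3 ÷ 101.961 g/mol = 0.34229 mol, giving 0.68458 Al and 1.02687 O.
45.98 wt% SiO2 ÷ 60.083 g/mol = 0.76527 mol, giving 0.76527 Si and 1.53054 O.
Oxygen sums to 2.89606; scaling by 8/2.89606 = 2.76237 puts the formula on 8 O.
Al: 0.68458 × 2.76237 = 1.891 atoms per formula unit.

1.891 Al apfu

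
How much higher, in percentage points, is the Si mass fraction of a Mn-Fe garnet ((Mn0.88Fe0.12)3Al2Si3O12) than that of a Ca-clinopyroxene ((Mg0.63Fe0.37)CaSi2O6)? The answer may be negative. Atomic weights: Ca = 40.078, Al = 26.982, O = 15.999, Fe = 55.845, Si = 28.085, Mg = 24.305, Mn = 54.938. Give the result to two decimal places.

-7.60 percentage points

Si in (Mn0.88Fe0.12)3Al2Si3O12: molar mass 495.348 g/mol; 3×28.085 = 84.255 g → 17.01 wt%.
Si in (Mg0.63Fe0.37)CaSi2O6: molar mass 228.217 g/mol; 2×28.085 = 56.170 g → 24.61 wt%.
Difference = 17.01 − 24.61 = -7.60 percentage points.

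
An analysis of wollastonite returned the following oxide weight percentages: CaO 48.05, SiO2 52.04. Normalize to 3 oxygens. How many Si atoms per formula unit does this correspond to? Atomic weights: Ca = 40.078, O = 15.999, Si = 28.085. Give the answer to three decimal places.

48.05 wt% CaO ÷ 56.077 g/mol = 0.85686 mol, giving 0.85686 Ca and 0.85686 O.
52.04 wt% SiO2 ÷ 60.083 g/mol = 0.86614 mol, giving 0.86614 Si and 1.73228 O.
Oxygen sums to 2.58914; scaling by 3/2.58914 = 1.15869 puts the formula on 3 O.
Si: 0.86614 × 1.15869 = 1.004 atoms per formula unit.

1.004 Si apfu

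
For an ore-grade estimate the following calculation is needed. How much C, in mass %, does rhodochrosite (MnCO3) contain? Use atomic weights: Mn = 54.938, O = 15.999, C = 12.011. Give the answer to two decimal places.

10.45 mass %

Formula mass = 1×54.938 + 1×12.011 + 3×15.999 = 114.946 g/mol, of which 12.011 g is C.
So C makes up 12.011/114.946 = 0.1045 of the mass, i.e. 10.45%.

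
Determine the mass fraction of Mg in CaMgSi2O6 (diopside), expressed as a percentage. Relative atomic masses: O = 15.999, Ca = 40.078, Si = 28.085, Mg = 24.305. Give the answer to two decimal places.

M(CaMgSi2O6) = 216.547 g/mol.
Mg contributes 1 × 24.305 = 24.305 g per mole.
24.305/216.547 = 0.1122 → 11.22%.

11.22 wt%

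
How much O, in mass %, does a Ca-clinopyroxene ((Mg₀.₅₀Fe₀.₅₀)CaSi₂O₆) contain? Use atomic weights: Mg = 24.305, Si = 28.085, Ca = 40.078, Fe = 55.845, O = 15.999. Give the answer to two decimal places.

41.32 mass %

M((Mg₀.₅₀Fe₀.₅₀)CaSi₂O₆) = 232.317 g/mol.
O contributes 6 × 15.999 = 95.994 g per mole.
95.994/232.317 = 0.4132 → 41.32%.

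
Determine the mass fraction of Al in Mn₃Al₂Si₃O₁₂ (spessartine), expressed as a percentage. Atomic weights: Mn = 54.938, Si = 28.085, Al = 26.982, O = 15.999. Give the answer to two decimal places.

Molar mass of Mn₃Al₂Si₃O₁₂: 3*54.938 + 2*26.982 + 3*28.085 + 12*15.999 = 495.021 g/mol.
Mass of Al per formula unit: 2 × 26.982 = 53.964 g.
Weight fraction Al = 53.964 / 495.021 = 0.1090.

10.90 wt%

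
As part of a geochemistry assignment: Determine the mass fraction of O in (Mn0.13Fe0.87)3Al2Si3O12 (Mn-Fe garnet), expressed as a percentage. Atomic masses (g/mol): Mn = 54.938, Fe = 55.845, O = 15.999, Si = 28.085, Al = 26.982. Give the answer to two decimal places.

38.60 wt%

Molar mass of (Mn0.13Fe0.87)3Al2Si3O12: 0.39·54.938 + 2.61·55.845 + 2·26.982 + 3·28.085 + 12·15.999 = 497.388 g/mol.
Mass of O per formula unit: 12 × 15.999 = 191.988 g.
Weight fraction O = 191.988 / 497.388 = 0.3860.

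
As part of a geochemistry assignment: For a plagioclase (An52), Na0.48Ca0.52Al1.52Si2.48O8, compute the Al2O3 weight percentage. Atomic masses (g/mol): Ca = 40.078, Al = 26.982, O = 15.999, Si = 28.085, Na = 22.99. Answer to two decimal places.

Formula mass = 270.531 g/mol.
1.52 Al → 0.7600 mol Al2O3 per formula unit; M(Al2O3) = 101.961, so Al2O3 mass = 77.490 g.
77.490/270.531 × 100 = 28.64 wt%.

28.64 wt%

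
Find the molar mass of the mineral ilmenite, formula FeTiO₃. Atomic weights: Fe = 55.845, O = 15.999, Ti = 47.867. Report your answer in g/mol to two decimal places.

Fe: 1 × 55.845 = 55.8450
Ti: 1 × 47.867 = 47.8670
O: 3 × 15.999 = 47.9970
Summing the contributions gives the formula mass.

151.71 g/mol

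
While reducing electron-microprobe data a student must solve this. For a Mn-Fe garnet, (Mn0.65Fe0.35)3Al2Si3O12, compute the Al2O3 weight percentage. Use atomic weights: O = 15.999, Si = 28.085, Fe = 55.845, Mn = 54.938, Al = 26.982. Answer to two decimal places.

Molar mass of (Mn0.65Fe0.35)3Al2Si3O12 = 1.95*54.938 + 1.05*55.845 + 2*26.982 + 3*28.085 + 12*15.999 = 495.973 g/mol.
Each formula unit contains 2 Al, equivalent to 2/2 = 1.0000 mol Al2O3.
M(Al2O3) = 2×26.982 + 3×15.999 = 101.961 g/mol.
Mass of Al2O3 per formula unit = 1.0000 × 101.961 = 101.961 g.
Al2O3 wt% = 101.961 / 495.973 × 100 = 20.56%.

20.56 wt%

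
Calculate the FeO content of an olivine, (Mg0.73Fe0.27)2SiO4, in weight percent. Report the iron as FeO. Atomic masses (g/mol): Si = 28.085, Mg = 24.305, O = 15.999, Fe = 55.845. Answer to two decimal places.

24.60 wt%

M((Mg0.73Fe0.27)2SiO4) = 157.723 g/mol; M(FeO) = 71.844 g/mol.
Moles FeO per formula unit = 0.54 Fe ÷ 1 = 0.5400.
FeO fraction = (0.5400 × 71.844) / 157.723 = 38.796/157.723 = 0.2460.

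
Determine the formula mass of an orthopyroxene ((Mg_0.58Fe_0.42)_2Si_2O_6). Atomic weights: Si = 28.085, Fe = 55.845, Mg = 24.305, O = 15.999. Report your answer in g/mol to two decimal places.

The formula mass is the sum 1.16(24.305) + 0.84(55.845) + 2(28.085) + 6(15.999).

227.27 g/mol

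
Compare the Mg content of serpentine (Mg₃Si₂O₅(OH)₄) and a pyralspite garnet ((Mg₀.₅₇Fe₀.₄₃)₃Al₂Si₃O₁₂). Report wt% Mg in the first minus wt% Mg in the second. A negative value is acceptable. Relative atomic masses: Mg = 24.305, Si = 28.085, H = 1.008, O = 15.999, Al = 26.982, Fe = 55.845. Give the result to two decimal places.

Mg in Mg₃Si₂O₅(OH)₄: molar mass 277.108 g/mol; 3×24.305 = 72.915 g → 26.31 wt%.
Mg in (Mg₀.₅₇Fe₀.₄₃)₃Al₂Si₃O₁₂: molar mass 443.809 g/mol; 1.71×24.305 = 41.562 g → 9.36 wt%.
Difference = 26.31 − 9.36 = 16.95 percentage points.

16.95 percentage points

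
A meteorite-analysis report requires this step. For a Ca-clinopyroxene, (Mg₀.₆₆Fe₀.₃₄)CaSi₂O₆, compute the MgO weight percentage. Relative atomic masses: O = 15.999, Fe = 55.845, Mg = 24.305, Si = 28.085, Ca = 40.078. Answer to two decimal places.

Formula mass = 227.271 g/mol.
0.66 Mg → 0.6600 mol MgO per formula unit; M(MgO) = 40.304, so MgO mass = 26.601 g.
26.601/227.271 × 100 = 11.70 wt%.

11.70 wt%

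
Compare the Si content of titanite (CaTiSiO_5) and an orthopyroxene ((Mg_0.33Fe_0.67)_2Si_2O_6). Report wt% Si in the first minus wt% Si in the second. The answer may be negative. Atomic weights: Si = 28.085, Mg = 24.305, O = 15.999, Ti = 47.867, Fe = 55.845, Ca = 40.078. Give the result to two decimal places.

-8.78 percentage points

Si in CaTiSiO_5: molar mass 196.025 g/mol; 1×28.085 = 28.085 g → 14.33 wt%.
Si in (Mg_0.33Fe_0.67)_2Si_2O_6: molar mass 243.038 g/mol; 2×28.085 = 56.170 g → 23.11 wt%.
Difference = 14.33 − 23.11 = -8.78 percentage points.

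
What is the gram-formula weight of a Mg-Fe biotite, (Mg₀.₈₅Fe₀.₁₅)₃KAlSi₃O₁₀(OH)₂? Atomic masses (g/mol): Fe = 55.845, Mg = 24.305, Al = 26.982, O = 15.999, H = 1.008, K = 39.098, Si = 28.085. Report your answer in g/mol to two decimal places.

431.45 g/mol

The formula mass is the sum 2.55(24.305) + 0.45(55.845) + 1(39.098) + 1(26.982) + 3(28.085) + 12(15.999) + 2(1.008).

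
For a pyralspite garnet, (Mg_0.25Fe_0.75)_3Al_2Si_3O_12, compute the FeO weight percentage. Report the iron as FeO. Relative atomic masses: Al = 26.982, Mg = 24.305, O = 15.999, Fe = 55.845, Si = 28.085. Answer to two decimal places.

34.10 wt%

Molar mass of (Mg_0.25Fe_0.75)_3Al_2Si_3O_12 = 0.75·24.305 + 2.25·55.845 + 2·26.982 + 3·28.085 + 12·15.999 = 474.087 g/mol.
Each formula unit contains 2.25 Fe, equivalent to 2.25/1 = 2.2500 mol FeO.
M(FeO) = 1×55.845 + 1×15.999 = 71.844 g/mol.
Mass of FeO per formula unit = 2.2500 × 71.844 = 161.649 g.
FeO wt% = 161.649 / 474.087 × 100 = 34.10%.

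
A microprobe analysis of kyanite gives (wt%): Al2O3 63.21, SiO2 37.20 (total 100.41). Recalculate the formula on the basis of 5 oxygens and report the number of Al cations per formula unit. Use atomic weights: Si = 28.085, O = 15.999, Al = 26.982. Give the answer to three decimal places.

2.001 Al apfu

Al2O3: 63.21/101.961 = 0.61994 mol → 1.23988 mol Al, 1.85982 mol O.
SiO2: 37.20/60.083 = 0.61914 mol → 0.61914 mol Si, 1.23828 mol O.
Total oxygen = 3.09810 mol. Normalization factor = 5/3.09810 = 1.61389.
Al per 5 O = 1.23988 × 1.61389 = 2.001.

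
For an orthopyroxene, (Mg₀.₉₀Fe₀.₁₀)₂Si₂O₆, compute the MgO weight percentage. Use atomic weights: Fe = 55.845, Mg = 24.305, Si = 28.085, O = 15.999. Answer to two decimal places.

Molar mass of (Mg₀.₉₀Fe₀.₁₀)₂Si₂O₆ = 1.80*24.305 + 0.20*55.845 + 2*28.085 + 6*15.999 = 207.082 g/mol.
Each formula unit contains 1.80 Mg, equivalent to 1.80/1 = 1.8000 mol MgO.
M(MgO) = 1×24.305 + 1×15.999 = 40.304 g/mol.
Mass of MgO per formula unit = 1.8000 × 40.304 = 72.547 g.
MgO wt% = 72.547 / 207.082 × 100 = 35.03%.

35.03 wt%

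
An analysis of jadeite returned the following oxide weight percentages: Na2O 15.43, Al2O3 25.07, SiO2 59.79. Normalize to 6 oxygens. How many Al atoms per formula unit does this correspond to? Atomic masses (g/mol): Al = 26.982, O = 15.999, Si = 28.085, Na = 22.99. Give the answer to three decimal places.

Na2O: 15.43/61.979 = 0.24896 mol → 0.49792 mol Na, 0.24896 mol O.
Al2O3: 25.07/101.961 = 0.24588 mol → 0.49176 mol Al, 0.73764 mol O.
SiO2: 59.79/60.083 = 0.99512 mol → 0.99512 mol Si, 1.99024 mol O.
Total oxygen = 2.97684 mol. Normalization factor = 6/2.97684 = 2.01556.
Al per 6 O = 0.49176 × 2.01556 = 0.991.

0.991 Al apfu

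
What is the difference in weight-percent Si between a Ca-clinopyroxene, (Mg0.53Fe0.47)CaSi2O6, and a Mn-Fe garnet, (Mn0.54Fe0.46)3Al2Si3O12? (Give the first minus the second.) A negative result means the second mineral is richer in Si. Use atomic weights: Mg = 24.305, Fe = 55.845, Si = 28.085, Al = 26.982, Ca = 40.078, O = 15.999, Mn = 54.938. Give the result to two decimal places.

7.30 percentage points

First mineral: 56.170 g Si in 231.371 g formula = 24.28 wt% Si.
Second mineral: 84.255 g Si in 496.273 g formula = 16.98 wt% Si.
24.28% − 16.98% gives a difference of 7.30 percentage points.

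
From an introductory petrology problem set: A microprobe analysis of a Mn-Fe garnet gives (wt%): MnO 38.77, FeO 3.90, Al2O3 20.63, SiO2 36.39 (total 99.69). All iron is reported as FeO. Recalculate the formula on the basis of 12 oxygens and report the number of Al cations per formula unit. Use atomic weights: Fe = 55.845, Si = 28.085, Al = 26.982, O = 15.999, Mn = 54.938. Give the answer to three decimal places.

MnO (M=70.937): mol = 0.54654; Mn = 0.54654, O = 0.54654.
FeO (M=71.844): mol = 0.05428; Fe = 0.05428, O = 0.05428.
Al2O3 (M=101.961): mol = 0.20233; Al = 0.40466, O = 0.60699.
SiO2 (M=60.083): mol = 0.60566; Si = 0.60566, O = 1.21132.
ΣO = 2.41913; factor = 12/ΣO = 4.96046.
Al apfu = 0.40466 × 4.96046 = 2.007.

2.007 Al apfu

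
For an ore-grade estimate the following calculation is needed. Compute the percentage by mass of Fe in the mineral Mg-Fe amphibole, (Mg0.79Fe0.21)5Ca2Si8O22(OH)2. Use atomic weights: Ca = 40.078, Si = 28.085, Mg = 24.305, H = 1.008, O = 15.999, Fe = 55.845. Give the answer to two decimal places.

Molar mass of (Mg0.79Fe0.21)5Ca2Si8O22(OH)2: 3.95×24.305 + 1.05×55.845 + 2×40.078 + 8×28.085 + 24×15.999 + 2×1.008 = 845.470 g/mol.
Mass of Fe per formula unit: 1.05 × 55.845 = 58.637 g.
Weight fraction Fe = 58.637 / 845.470 = 0.0694.

6.94 wt%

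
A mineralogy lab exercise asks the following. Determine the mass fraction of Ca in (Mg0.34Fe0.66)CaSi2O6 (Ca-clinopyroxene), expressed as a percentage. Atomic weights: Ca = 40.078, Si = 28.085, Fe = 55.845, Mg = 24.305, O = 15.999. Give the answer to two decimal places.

Formula mass = 0.34×24.305 + 0.66×55.845 + 1×40.078 + 2×28.085 + 6×15.999 = 237.363 g/mol, of which 40.078 g is Ca.
So Ca makes up 40.078/237.363 = 0.1688 of the mass, i.e. 16.88%.

16.88 weight percent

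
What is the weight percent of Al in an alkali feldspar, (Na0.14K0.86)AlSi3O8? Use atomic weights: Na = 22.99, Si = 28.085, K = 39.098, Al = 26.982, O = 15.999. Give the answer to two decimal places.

9.77 weight percent

Molar mass of (Na0.14K0.86)AlSi3O8: 0.14*22.99 + 0.86*39.098 + 1*26.982 + 3*28.085 + 8*15.999 = 276.072 g/mol.
Mass of Al per formula unit: 1 × 26.982 = 26.982 g.
Weight fraction Al = 26.982 / 276.072 = 0.0977.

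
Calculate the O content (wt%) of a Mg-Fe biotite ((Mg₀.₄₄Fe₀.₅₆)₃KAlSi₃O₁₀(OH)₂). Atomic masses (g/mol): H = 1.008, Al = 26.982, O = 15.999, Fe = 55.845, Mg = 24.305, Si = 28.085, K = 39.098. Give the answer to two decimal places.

M((Mg₀.₄₄Fe₀.₅₆)₃KAlSi₃O₁₀(OH)₂) = 470.241 g/mol.
O contributes 12 × 15.999 = 191.988 g per mole.
191.988/470.241 = 0.4083 → 40.83%.

40.83 wt%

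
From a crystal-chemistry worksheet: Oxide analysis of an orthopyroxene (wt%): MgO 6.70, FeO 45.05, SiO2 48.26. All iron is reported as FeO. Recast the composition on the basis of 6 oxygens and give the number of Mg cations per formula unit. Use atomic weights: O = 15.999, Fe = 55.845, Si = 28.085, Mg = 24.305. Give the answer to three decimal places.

MgO (M=40.304): mol = 0.16624; Mg = 0.16624, O = 0.16624.
FeO (M=71.844): mol = 0.62705; Fe = 0.62705, O = 0.62705.
SiO2 (M=60.083): mol = 0.80322; Si = 0.80322, O = 1.60644.
ΣO = 2.39973; factor = 6/ΣO = 2.50028.
Mg apfu = 0.16624 × 2.50028 = 0.416.

0.416 Mg apfu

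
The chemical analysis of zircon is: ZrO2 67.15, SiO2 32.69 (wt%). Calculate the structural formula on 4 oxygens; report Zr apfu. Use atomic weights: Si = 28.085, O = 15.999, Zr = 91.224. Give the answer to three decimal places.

ZrO2: 67.15/123.222 = 0.54495 mol → 0.54495 mol Zr, 1.08990 mol O.
SiO2: 32.69/60.083 = 0.54408 mol → 0.54408 mol Si, 1.08816 mol O.
Total oxygen = 2.17806 mol. Normalization factor = 4/2.17806 = 1.83650.
Zr per 4 O = 0.54495 × 1.83650 = 1.001.

1.001 Zr apfu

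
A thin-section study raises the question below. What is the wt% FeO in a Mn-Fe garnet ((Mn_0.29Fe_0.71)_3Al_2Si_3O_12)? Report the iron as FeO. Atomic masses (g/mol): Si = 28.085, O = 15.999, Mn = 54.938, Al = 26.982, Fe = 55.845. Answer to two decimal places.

30.79 wt%

Molar mass of (Mn_0.29Fe_0.71)_3Al_2Si_3O_12 = 0.87×54.938 + 2.13×55.845 + 2×26.982 + 3×28.085 + 12×15.999 = 496.953 g/mol.
Each formula unit contains 2.13 Fe, equivalent to 2.13/1 = 2.1300 mol FeO.
M(FeO) = 1×55.845 + 1×15.999 = 71.844 g/mol.
Mass of FeO per formula unit = 2.1300 × 71.844 = 153.028 g.
FeO wt% = 153.028 / 496.953 × 100 = 30.79%.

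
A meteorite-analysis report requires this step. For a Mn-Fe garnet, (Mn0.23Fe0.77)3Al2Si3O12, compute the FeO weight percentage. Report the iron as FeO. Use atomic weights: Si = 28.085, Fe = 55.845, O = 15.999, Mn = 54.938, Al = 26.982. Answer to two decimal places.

Formula mass = 497.116 g/mol.
2.31 Fe → 2.3100 mol FeO per formula unit; M(FeO) = 71.844, so FeO mass = 165.960 g.
165.960/497.116 × 100 = 33.38 wt%.

33.38 wt%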